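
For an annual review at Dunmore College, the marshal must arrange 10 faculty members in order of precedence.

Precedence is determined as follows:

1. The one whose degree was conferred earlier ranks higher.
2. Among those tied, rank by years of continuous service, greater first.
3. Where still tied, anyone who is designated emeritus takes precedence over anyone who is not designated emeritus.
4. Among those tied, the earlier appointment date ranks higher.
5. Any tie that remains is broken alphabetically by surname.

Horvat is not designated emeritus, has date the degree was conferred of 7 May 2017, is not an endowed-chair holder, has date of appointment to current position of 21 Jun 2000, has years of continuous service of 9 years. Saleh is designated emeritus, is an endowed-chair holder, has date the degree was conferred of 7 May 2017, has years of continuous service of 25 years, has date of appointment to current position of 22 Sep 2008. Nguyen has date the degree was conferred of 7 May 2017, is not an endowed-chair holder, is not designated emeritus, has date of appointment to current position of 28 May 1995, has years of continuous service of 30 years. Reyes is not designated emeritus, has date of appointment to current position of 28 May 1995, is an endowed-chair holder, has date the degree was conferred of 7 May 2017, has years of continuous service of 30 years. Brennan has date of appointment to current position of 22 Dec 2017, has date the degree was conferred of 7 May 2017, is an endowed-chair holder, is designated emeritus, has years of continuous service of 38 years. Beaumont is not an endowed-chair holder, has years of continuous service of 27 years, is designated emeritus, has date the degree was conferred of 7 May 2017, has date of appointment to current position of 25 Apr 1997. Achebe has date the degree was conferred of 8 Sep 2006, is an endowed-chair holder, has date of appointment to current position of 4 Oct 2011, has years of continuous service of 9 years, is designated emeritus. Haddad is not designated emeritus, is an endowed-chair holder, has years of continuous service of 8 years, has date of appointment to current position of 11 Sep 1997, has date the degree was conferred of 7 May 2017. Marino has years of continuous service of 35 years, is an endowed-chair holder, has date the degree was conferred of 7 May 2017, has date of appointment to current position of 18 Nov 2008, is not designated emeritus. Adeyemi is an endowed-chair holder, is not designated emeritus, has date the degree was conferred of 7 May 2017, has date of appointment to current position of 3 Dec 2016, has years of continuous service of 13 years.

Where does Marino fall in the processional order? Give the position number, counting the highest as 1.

3

By date the degree was conferred (earlier first): Achebe (8 Sep 2006); then Brennan, Marino, Nguyen, Reyes, Beaumont, Saleh, Adeyemi, Horvat and Haddad (each 7 May 2017).
Among Brennan, Marino, Nguyen, Reyes, Beaumont, Saleh, Adeyemi, Horvat and Haddad, by years of continuous service (higher first): Brennan (38 years) before Marino (35 years) before Nguyen and Reyes (30 years) before Beaumont (27 years) before Saleh (25 years) before Adeyemi (13 years) before Horvat (9 years) before Haddad (8 years).
Nguyen and Reyes are each not designated emeritus, so the next rule applies.
Nguyen and Reyes both have date of appointment to current position 28 May 1995, so the next rule applies.
Among Nguyen and Reyes, alphabetically by surname: Nguyen before Reyes.
Order: Achebe, Brennan, Marino, Nguyen, Reyes, Beaumont, Saleh, Adeyemi, Horvat, Haddad. So position 3.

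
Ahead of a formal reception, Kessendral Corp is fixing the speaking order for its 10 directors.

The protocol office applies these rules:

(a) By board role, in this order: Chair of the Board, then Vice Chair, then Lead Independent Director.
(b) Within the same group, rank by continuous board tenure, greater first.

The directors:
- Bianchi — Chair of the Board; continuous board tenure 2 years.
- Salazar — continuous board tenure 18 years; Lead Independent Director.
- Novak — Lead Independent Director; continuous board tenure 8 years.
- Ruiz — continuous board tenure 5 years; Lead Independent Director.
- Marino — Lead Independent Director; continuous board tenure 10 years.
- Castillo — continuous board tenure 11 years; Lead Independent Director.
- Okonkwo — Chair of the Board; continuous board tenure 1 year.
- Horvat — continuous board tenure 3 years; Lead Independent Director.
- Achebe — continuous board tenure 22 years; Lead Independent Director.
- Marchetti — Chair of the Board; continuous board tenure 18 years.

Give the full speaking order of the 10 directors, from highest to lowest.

By board role: Marchetti, Bianchi and Okonkwo (Chair of the Board); then Achebe, Salazar, Castillo, Marino, Novak, Ruiz and Horvat (Lead Independent Director).
Among Marchetti, Bianchi and Okonkwo, by continuous board tenure (higher first): Marchetti (18 years) before Bianchi (2 years) before Okonkwo (1 year).
Among Achebe, Salazar, Castillo, Marino, Novak, Ruiz and Horvat, by continuous board tenure (higher first): Achebe (22 years) before Salazar (18 years) before Castillo (11 years) before Marino (10 years) before Novak (8 years) before Ruiz (5 years) before Horvat (3 years).
Full order: Marchetti, Bianchi, Okonkwo, Achebe, Salazar, Castillo, Marino, Novak, Ruiz, Horvat.

Marchetti, Bianchi, Okonkwo, Achebe, Salazar, Castillo, Marino, Novak, Ruiz, Horvat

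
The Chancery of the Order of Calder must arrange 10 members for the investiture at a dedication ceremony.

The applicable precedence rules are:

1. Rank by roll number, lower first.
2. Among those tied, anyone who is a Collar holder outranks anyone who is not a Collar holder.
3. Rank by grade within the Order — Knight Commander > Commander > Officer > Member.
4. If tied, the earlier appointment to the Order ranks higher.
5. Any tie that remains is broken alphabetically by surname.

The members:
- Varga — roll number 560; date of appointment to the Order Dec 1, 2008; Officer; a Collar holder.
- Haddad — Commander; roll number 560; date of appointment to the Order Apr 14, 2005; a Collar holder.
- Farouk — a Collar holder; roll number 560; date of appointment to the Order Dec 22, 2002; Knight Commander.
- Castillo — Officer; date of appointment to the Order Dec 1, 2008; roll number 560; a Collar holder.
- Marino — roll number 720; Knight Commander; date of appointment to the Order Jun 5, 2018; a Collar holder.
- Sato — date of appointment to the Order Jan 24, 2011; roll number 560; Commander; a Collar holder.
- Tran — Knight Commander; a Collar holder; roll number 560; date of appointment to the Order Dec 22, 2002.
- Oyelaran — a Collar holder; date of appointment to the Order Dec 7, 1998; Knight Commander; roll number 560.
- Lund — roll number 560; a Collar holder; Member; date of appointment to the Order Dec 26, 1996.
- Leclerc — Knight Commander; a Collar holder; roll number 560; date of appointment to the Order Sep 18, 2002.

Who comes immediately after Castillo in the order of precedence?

By roll number (lower first): Oyelaran, Leclerc, Farouk, Tran, Haddad, Sato, Castillo, Varga and Lund (each 560); then Marino (720).
Oyelaran, Leclerc, Farouk, Tran, Haddad, Sato, Castillo, Varga and Lund are each a Collar holder, so the next rule applies.
Among Oyelaran, Leclerc, Farouk, Tran, Haddad, Sato, Castillo, Varga and Lund, by grade within the Order: Oyelaran, Leclerc, Farouk and Tran (Knight Commander) before Haddad and Sato (Commander) before Castillo and Varga (Officer) before Lund (Member).
Among Oyelaran, Leclerc, Farouk and Tran, by date of appointment to the Order (earlier first): Oyelaran (Dec 7, 1998) before Leclerc (Sep 18, 2002) before Farouk and Tran (Dec 22, 2002).
Among Farouk and Tran, alphabetically by surname: Farouk before Tran.
Among Haddad and Sato, by date of appointment to the Order (earlier first): Haddad (Apr 14, 2005) before Sato (Jan 24, 2011).
Castillo and Varga both have date of appointment to the Order Dec 1, 2008, so the next rule applies.
Among Castillo and Varga, alphabetically by surname: Castillo before Varga.
Order: Oyelaran, Leclerc, Farouk, Tran, Haddad, Sato, Castillo, Varga, Lund, Marino.

Varga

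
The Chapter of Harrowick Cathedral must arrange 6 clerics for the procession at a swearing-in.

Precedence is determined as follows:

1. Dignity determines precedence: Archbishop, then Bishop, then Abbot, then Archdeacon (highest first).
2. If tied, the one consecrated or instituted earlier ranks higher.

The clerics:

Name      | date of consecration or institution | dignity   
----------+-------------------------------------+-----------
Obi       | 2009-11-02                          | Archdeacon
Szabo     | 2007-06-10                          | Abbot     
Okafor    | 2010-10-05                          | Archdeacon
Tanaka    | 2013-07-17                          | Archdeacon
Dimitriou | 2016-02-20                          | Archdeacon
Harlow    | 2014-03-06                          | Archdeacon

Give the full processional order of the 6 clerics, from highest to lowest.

By dignity: Szabo (Abbot); then Obi, Okafor, Tanaka, Harlow and Dimitriou (Archdeacon).
Among Obi, Okafor, Tanaka, Harlow and Dimitriou, by date of consecration or institution (earlier first): Obi (2009-11-02) before Okafor (2010-10-05) before Tanaka (2013-07-17) before Harlow (2014-03-06) before Dimitriou (2016-02-20).
Full order: Szabo, Obi, Okafor, Tanaka, Harlow, Dimitriou.

Szabo, Obi, Okafor, Tanaka, Harlow, Dimitriou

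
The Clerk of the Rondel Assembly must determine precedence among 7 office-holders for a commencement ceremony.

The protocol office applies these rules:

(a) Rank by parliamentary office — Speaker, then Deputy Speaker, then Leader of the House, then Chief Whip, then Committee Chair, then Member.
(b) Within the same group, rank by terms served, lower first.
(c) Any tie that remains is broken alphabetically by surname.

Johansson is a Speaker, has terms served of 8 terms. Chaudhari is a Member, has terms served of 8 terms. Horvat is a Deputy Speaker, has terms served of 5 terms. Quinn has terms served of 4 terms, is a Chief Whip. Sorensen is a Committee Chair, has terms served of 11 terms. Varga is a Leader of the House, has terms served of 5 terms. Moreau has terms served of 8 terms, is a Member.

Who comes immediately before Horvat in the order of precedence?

Johansson

By parliamentary office: Johansson (Speaker); then Horvat (Deputy Speaker); then Varga (Leader of the House); then Quinn (Chief Whip); then Sorensen (Committee Chair); then Chaudhari and Moreau (Member).
Chaudhari and Moreau both have terms served 8 terms, so the next rule applies.
Among Chaudhari and Moreau, alphabetically by surname: Chaudhari before Moreau.
Order: Johansson, Horvat, Varga, Quinn, Sorensen, Chaudhari, Moreau.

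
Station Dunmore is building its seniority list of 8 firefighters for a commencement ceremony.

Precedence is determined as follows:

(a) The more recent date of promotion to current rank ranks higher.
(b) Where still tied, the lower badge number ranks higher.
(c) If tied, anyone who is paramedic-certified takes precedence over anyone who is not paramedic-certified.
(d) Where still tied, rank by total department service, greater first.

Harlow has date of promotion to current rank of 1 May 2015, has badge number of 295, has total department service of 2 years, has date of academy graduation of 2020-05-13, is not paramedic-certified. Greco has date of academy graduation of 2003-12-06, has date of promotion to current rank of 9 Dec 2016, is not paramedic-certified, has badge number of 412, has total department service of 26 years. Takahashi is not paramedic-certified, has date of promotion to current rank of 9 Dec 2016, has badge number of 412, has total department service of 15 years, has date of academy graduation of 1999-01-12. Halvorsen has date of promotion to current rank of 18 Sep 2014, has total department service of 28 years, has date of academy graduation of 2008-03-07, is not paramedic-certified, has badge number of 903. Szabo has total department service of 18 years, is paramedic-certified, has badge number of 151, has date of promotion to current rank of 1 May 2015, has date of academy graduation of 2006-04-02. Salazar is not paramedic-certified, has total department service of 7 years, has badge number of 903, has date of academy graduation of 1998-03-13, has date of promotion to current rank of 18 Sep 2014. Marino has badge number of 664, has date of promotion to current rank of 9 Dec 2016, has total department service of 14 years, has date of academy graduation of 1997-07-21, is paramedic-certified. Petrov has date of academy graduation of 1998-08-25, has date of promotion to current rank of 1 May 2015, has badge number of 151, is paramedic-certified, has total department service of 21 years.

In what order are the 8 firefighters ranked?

By date of promotion to current rank (later first): Greco, Takahashi and Marino (each 9 Dec 2016); then Petrov, Szabo and Harlow (each 1 May 2015); then Halvorsen and Salazar (both 18 Sep 2014).
Among Greco, Takahashi and Marino, by badge number (lower first): Greco and Takahashi (412) before Marino (664).
Greco and Takahashi are each not paramedic-certified, so the next rule applies.
Among Greco and Takahashi, by total department service (higher first): Greco (26 years) before Takahashi (15 years).
Among Petrov, Szabo and Harlow, by badge number (lower first): Petrov and Szabo (151) before Harlow (295).
Petrov and Szabo are each paramedic-certified, so the next rule applies.
Among Petrov and Szabo, by total department service (higher first): Petrov (21 years) before Szabo (18 years).
Halvorsen and Salazar both have badge number 903, so the next rule applies.
Halvorsen and Salazar are each not paramedic-certified, so the next rule applies.
Among Halvorsen and Salazar, by total department service (higher first): Halvorsen (28 years) before Salazar (7 years).
Full order: Greco, Takahashi, Marino, Petrov, Szabo, Harlow, Halvorsen, Salazar.

Greco, Takahashi, Marino, Petrov, Szabo, Harlow, Halvorsen, Salazar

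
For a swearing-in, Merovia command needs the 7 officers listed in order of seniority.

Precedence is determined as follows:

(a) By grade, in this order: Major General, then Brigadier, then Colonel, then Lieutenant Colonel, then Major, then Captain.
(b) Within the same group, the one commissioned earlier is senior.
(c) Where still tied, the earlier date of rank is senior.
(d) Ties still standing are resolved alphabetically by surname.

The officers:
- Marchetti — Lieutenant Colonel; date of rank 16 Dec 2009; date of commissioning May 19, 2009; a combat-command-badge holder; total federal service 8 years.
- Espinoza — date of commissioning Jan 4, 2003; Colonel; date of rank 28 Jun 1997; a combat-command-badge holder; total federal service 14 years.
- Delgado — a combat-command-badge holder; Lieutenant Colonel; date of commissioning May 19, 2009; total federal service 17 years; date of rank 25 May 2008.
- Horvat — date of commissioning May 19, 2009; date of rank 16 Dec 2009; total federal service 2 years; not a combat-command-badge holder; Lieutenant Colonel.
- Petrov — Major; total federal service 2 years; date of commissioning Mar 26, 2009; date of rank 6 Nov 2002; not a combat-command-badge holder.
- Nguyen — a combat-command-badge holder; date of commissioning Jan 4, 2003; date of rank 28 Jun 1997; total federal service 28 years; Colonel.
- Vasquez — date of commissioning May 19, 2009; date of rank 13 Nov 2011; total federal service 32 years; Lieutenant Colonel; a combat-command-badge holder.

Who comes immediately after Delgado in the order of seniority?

Horvat

By grade: Espinoza and Nguyen (Colonel); then Delgado, Horvat, Marchetti and Vasquez (Lieutenant Colonel); then Petrov (Major).
Espinoza and Nguyen both have date of commissioning Jan 4, 2003, so the next rule applies.
Espinoza and Nguyen both have date of rank 28 Jun 1997, so the next rule applies.
Among Espinoza and Nguyen, alphabetically by surname: Espinoza before Nguyen.
Delgado, Horvat, Marchetti and Vasquez all have date of commissioning May 19, 2009, so the next rule applies.
Among Delgado, Horvat, Marchetti and Vasquez, by date of rank (earlier first): Delgado (25 May 2008) before Horvat and Marchetti (16 Dec 2009) before Vasquez (13 Nov 2011).
Among Horvat and Marchetti, alphabetically by surname: Horvat before Marchetti.
Order: Espinoza, Nguyen, Delgado, Horvat, Marchetti, Vasquez, Petrov.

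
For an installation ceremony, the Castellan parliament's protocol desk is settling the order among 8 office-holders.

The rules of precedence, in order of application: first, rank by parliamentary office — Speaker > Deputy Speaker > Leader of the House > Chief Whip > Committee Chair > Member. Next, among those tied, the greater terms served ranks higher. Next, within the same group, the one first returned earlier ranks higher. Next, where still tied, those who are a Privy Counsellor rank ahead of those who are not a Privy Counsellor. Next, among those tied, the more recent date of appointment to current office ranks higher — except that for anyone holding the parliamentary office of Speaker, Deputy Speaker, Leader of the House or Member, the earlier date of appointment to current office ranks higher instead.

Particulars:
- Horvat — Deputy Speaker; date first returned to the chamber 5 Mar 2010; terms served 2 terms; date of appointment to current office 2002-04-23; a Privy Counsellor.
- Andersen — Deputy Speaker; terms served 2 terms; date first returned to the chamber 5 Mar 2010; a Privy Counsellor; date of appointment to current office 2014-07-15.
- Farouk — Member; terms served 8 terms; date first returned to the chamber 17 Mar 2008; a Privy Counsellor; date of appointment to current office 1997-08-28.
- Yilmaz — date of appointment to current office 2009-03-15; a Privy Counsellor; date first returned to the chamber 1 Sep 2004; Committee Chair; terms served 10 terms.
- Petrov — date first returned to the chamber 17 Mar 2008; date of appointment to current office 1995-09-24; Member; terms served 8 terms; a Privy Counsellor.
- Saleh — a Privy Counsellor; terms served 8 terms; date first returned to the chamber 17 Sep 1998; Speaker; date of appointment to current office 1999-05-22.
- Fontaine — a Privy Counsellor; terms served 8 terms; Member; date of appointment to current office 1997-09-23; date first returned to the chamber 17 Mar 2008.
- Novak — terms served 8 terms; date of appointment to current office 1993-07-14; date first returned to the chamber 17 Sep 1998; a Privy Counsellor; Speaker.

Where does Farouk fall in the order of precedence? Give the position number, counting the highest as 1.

By parliamentary office: Novak and Saleh (Speaker); then Horvat and Andersen (Deputy Speaker); then Yilmaz (Committee Chair); then Petrov, Farouk and Fontaine (Member).
Novak and Saleh both have terms served 8 terms, so the next rule applies.
Novak and Saleh both have date first returned to the chamber 17 Sep 1998, so the next rule applies.
Novak and Saleh are each a Privy Counsellor, so the next rule applies.
Among Novak and Saleh, by date of appointment to current office (earlier first) (reversed rule for this group): Novak (1993-07-14) before Saleh (1999-05-22).
Horvat and Andersen both have terms served 2 terms, so the next rule applies.
Horvat and Andersen both have date first returned to the chamber 5 Mar 2010, so the next rule applies.
Horvat and Andersen are each a Privy Counsellor, so the next rule applies.
Among Horvat and Andersen, by date of appointment to current office (earlier first) (reversed rule for this group): Horvat (2002-04-23) before Andersen (2014-07-15).
Petrov, Farouk and Fontaine all have terms served 8 terms, so the next rule applies.
Petrov, Farouk and Fontaine all have date first returned to the chamber 17 Mar 2008, so the next rule applies.
Petrov, Farouk and Fontaine are each a Privy Counsellor, so the next rule applies.
Among Petrov, Farouk and Fontaine, by date of appointment to current office (earlier first) (reversed rule for this group): Petrov (1995-09-24) before Farouk (1997-08-28) before Fontaine (1997-09-23).
Order: Novak, Saleh, Horvat, Andersen, Yilmaz, Petrov, Farouk, Fontaine. So position 7.

7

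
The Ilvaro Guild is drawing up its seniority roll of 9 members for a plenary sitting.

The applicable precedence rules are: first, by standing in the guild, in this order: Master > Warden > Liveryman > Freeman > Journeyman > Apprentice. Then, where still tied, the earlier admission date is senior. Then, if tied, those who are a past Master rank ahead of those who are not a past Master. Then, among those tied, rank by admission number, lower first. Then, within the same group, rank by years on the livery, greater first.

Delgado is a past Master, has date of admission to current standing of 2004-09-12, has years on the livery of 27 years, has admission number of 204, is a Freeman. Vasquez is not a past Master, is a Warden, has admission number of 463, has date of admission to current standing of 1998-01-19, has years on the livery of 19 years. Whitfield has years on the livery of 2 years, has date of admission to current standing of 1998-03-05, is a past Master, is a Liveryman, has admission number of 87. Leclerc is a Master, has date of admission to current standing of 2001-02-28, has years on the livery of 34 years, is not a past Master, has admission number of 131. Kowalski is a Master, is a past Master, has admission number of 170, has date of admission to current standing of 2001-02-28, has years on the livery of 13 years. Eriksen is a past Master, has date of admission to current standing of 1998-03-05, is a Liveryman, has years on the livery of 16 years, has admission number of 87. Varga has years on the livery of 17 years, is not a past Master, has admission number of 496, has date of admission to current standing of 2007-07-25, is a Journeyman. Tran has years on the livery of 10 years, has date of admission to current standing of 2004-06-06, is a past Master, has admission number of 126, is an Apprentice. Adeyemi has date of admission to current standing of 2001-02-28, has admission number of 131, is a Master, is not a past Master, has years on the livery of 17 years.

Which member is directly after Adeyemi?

By standing in the guild: Kowalski, Leclerc and Adeyemi (Master); then Vasquez (Warden); then Eriksen and Whitfield (Liveryman); then Delgado (Freeman); then Varga (Journeyman); then Tran (Apprentice).
Kowalski, Leclerc and Adeyemi all have date of admission to current standing 2001-02-28, so the next rule applies.
Among Kowalski, Leclerc and Adeyemi, a past Master before not a past Master: Kowalski (a past Master) before Leclerc and Adeyemi (not a past Master).
Leclerc and Adeyemi both have admission number 131, so the next rule applies.
Among Leclerc and Adeyemi, by years on the livery (higher first): Leclerc (34 years) before Adeyemi (17 years).
Eriksen and Whitfield both have date of admission to current standing 1998-03-05, so the next rule applies.
Eriksen and Whitfield are each a past Master, so the next rule applies.
Eriksen and Whitfield both have admission number 87, so the next rule applies.
Among Eriksen and Whitfield, by years on the livery (higher first): Eriksen (16 years) before Whitfield (2 years).
Order: Kowalski, Leclerc, Adeyemi, Vasquez, Eriksen, Whitfield, Delgado, Varga, Tran.

Vasquez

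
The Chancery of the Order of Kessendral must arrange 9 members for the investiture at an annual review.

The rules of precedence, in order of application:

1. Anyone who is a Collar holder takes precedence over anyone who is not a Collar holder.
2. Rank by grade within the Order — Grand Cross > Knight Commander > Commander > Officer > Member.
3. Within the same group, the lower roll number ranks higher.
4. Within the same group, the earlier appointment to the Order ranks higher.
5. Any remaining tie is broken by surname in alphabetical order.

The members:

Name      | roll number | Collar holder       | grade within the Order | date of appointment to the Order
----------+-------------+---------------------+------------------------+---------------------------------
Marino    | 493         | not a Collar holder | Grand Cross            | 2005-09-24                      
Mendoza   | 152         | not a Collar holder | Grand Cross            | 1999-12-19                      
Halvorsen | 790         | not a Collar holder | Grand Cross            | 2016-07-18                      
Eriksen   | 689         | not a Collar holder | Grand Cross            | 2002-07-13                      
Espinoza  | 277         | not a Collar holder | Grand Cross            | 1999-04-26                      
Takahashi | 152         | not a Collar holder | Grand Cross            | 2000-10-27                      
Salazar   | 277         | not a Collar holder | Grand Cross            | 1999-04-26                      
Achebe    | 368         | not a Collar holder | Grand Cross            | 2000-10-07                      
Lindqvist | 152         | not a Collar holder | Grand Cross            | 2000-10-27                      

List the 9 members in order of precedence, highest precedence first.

Mendoza, Lindqvist, Takahashi, Espinoza, Salazar, Achebe, Marino, Eriksen, Halvorsen

By the first rule: Mendoza, Lindqvist, Takahashi, Espinoza, Salazar, Achebe, Marino, Eriksen and Halvorsen (each not a Collar holder).
Mendoza, Lindqvist, Takahashi, Espinoza, Salazar, Achebe, Marino, Eriksen and Halvorsen are each Grand Cross, so the next rule applies.
Among Mendoza, Lindqvist, Takahashi, Espinoza, Salazar, Achebe, Marino, Eriksen and Halvorsen, by roll number (lower first): Mendoza, Lindqvist and Takahashi (152) before Espinoza and Salazar (277) before Achebe (368) before Marino (493) before Eriksen (689) before Halvorsen (790).
Among Mendoza, Lindqvist and Takahashi, by date of appointment to the Order (earlier first): Mendoza (1999-12-19) before Lindqvist and Takahashi (2000-10-27).
Among Lindqvist and Takahashi, alphabetically by surname: Lindqvist before Takahashi.
Espinoza and Salazar both have date of appointment to the Order 1999-04-26, so the next rule applies.
Among Espinoza and Salazar, alphabetically by surname: Espinoza before Salazar.
Full order: Mendoza, Lindqvist, Takahashi, Espinoza, Salazar, Achebe, Marino, Eriksen, Halvorsen.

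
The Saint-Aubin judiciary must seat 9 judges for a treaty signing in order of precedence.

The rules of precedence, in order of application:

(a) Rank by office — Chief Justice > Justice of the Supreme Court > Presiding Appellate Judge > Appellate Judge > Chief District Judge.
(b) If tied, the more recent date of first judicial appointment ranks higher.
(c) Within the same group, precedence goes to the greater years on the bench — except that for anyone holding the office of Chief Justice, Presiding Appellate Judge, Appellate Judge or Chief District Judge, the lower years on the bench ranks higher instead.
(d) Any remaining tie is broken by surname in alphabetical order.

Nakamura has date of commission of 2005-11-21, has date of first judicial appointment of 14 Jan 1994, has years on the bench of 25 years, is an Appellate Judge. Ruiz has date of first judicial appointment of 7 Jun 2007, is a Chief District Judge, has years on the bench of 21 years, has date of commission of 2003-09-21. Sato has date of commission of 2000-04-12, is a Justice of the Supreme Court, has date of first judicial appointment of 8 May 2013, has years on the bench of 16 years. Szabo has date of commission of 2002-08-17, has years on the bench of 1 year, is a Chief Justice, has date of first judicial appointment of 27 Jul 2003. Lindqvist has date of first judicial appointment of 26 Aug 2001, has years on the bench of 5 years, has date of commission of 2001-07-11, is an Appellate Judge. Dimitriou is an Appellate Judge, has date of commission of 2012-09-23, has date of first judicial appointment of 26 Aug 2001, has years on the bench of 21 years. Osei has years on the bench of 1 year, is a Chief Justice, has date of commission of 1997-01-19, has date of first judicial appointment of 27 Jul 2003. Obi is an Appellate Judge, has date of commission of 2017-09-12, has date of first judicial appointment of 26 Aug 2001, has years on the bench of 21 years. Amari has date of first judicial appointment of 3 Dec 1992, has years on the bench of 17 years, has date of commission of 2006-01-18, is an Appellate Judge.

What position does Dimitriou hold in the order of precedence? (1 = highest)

5

By office: Osei and Szabo (Chief Justice); then Sato (Justice of the Supreme Court); then Lindqvist, Dimitriou, Obi, Nakamura and Amari (Appellate Judge); then Ruiz (Chief District Judge).
Osei and Szabo both have date of first judicial appointment 27 Jul 2003, so the next rule applies.
Osei and Szabo both have years on the bench 1 year, so the next rule applies.
Among Osei and Szabo, alphabetically by surname: Osei before Szabo.
Among Lindqvist, Dimitriou, Obi, Nakamura and Amari, by date of first judicial appointment (later first): Lindqvist, Dimitriou and Obi (26 Aug 2001) before Nakamura (14 Jan 1994) before Amari (3 Dec 1992).
Among Lindqvist, Dimitriou and Obi, by years on the bench (lower first) (reversed rule for this group): Lindqvist (5 years) before Dimitriou and Obi (21 years).
Among Dimitriou and Obi, alphabetically by surname: Dimitriou before Obi.
Order: Osei, Szabo, Sato, Lindqvist, Dimitriou, Obi, Nakamura, Amari, Ruiz. So position 5.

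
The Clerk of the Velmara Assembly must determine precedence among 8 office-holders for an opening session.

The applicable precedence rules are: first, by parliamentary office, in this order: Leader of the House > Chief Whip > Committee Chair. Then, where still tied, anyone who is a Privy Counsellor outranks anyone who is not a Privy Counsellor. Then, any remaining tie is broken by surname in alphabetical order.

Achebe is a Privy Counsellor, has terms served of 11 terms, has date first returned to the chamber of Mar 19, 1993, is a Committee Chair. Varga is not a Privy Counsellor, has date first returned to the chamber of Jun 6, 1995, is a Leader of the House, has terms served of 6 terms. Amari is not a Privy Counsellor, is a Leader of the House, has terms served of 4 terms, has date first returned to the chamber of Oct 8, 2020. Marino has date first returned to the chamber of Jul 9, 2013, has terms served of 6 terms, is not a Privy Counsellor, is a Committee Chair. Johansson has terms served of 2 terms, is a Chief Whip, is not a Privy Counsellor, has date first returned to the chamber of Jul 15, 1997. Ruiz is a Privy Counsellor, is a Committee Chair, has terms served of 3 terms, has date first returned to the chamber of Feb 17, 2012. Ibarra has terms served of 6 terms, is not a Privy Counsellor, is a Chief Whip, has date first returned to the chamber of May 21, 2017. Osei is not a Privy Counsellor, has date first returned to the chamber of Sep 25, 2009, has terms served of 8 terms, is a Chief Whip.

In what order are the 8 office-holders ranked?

Amari, Varga, Ibarra, Johansson, Osei, Achebe, Ruiz, Marino

By parliamentary office: Amari and Varga (Leader of the House); then Ibarra, Johansson and Osei (Chief Whip); then Achebe, Ruiz and Marino (Committee Chair).
Amari and Varga are each not a Privy Counsellor, so the next rule applies.
Among Amari and Varga, alphabetically by surname: Amari before Varga.
Ibarra, Johansson and Osei are each not a Privy Counsellor, so the next rule applies.
Among Ibarra, Johansson and Osei, alphabetically by surname: Ibarra before Johansson before Osei.
Among Achebe, Ruiz and Marino, a Privy Counsellor before not a Privy Counsellor: Achebe and Ruiz (a Privy Counsellor) before Marino (not a Privy Counsellor).
Among Achebe and Ruiz, alphabetically by surname: Achebe before Ruiz.
Full order: Amari, Varga, Ibarra, Johansson, Osei, Achebe, Ruiz, Marino.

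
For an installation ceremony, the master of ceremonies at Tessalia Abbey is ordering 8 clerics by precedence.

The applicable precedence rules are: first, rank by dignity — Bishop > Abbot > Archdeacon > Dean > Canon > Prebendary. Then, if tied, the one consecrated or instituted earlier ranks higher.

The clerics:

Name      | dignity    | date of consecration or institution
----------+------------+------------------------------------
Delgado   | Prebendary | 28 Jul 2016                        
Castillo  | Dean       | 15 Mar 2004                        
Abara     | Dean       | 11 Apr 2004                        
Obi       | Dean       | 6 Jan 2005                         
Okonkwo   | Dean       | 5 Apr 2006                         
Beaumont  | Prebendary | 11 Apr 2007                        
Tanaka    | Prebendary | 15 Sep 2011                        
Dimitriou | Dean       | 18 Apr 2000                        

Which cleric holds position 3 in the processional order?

Abara

By dignity: Dimitriou, Castillo, Abara, Obi and Okonkwo (Dean); then Beaumont, Tanaka and Delgado (Prebendary).
Among Dimitriou, Castillo, Abara, Obi and Okonkwo, by date of consecration or institution (earlier first): Dimitriou (18 Apr 2000) before Castillo (15 Mar 2004) before Abara (11 Apr 2004) before Obi (6 Jan 2005) before Okonkwo (5 Apr 2006).
Among Beaumont, Tanaka and Delgado, by date of consecration or institution (earlier first): Beaumont (11 Apr 2007) before Tanaka (15 Sep 2011) before Delgado (28 Jul 2016).
Order: Dimitriou, Castillo, Abara, Obi, Okonkwo, Beaumont, Tanaka, Delgado.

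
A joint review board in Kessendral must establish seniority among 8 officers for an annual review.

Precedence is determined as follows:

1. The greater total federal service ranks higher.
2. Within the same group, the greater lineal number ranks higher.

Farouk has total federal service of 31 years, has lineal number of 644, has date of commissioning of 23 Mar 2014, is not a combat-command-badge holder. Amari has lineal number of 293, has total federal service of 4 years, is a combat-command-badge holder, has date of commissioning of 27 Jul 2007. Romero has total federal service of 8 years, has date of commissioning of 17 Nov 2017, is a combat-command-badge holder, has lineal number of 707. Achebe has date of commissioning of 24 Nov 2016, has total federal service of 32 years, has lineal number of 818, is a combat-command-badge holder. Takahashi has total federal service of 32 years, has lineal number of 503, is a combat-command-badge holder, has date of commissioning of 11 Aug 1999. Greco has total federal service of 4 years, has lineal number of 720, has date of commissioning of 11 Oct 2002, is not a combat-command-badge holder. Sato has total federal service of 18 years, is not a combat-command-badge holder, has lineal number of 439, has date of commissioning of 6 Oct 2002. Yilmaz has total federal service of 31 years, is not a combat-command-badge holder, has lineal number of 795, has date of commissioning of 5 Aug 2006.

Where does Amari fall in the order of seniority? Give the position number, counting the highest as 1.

By total federal service (higher first): Achebe and Takahashi (both 32 years); then Yilmaz and Farouk (both 31 years); then Sato (18 years); then Romero (8 years); then Greco and Amari (both 4 years).
Among Achebe and Takahashi, by lineal number (higher first): Achebe (818) before Takahashi (503).
Among Yilmaz and Farouk, by lineal number (higher first): Yilmaz (795) before Farouk (644).
Among Greco and Amari, by lineal number (higher first): Greco (720) before Amari (293).
Order: Achebe, Takahashi, Yilmaz, Farouk, Sato, Romero, Greco, Amari. So position 8.

8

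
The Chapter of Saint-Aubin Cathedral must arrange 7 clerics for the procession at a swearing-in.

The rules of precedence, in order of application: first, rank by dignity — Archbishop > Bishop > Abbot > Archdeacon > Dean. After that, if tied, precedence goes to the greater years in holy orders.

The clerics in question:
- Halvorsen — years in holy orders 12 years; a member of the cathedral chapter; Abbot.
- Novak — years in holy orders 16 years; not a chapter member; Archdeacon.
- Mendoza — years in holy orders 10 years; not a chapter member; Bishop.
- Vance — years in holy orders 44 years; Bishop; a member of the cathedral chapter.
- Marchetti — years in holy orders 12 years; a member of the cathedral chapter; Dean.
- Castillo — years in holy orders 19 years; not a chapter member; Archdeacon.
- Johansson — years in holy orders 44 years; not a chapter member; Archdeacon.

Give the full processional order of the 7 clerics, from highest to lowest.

By dignity: Vance and Mendoza (Bishop); then Halvorsen (Abbot); then Johansson, Castillo and Novak (Archdeacon); then Marchetti (Dean).
Among Vance and Mendoza, by years in holy orders (higher first): Vance (44 years) before Mendoza (10 years).
Among Johansson, Castillo and Novak, by years in holy orders (higher first): Johansson (44 years) before Castillo (19 years) before Novak (16 years).
Full order: Vance, Mendoza, Halvorsen, Johansson, Castillo, Novak, Marchetti.

Vance, Mendoza, Halvorsen, Johansson, Castillo, Novak, Marchetti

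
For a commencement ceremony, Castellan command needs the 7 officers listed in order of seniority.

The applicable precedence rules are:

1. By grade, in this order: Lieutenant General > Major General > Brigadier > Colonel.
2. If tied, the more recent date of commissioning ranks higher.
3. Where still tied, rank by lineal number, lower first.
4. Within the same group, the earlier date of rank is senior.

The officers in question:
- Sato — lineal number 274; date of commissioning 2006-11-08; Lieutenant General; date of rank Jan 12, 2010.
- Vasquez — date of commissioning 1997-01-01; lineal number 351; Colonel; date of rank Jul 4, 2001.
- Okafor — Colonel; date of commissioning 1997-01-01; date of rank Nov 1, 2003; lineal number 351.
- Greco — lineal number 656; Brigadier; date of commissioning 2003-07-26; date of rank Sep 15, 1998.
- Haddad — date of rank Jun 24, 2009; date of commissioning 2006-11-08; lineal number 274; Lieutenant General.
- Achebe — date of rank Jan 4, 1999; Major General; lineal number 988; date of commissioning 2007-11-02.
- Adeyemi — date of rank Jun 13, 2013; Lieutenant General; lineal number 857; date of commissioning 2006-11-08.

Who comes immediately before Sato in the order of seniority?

Haddad

By grade: Haddad, Sato and Adeyemi (Lieutenant General); then Achebe (Major General); then Greco (Brigadier); then Vasquez and Okafor (Colonel).
Haddad, Sato and Adeyemi all have date of commissioning 2006-11-08, so the next rule applies.
Among Haddad, Sato and Adeyemi, by lineal number (lower first): Haddad and Sato (274) before Adeyemi (857).
Among Haddad and Sato, by date of rank (earlier first): Haddad (Jun 24, 2009) before Sato (Jan 12, 2010).
Vasquez and Okafor both have date of commissioning 1997-01-01, so the next rule applies.
Vasquez and Okafor both have lineal number 351, so the next rule applies.
Among Vasquez and Okafor, by date of rank (earlier first): Vasquez (Jul 4, 2001) before Okafor (Nov 1, 2003).
Order: Haddad, Sato, Adeyemi, Achebe, Greco, Vasquez, Okafor.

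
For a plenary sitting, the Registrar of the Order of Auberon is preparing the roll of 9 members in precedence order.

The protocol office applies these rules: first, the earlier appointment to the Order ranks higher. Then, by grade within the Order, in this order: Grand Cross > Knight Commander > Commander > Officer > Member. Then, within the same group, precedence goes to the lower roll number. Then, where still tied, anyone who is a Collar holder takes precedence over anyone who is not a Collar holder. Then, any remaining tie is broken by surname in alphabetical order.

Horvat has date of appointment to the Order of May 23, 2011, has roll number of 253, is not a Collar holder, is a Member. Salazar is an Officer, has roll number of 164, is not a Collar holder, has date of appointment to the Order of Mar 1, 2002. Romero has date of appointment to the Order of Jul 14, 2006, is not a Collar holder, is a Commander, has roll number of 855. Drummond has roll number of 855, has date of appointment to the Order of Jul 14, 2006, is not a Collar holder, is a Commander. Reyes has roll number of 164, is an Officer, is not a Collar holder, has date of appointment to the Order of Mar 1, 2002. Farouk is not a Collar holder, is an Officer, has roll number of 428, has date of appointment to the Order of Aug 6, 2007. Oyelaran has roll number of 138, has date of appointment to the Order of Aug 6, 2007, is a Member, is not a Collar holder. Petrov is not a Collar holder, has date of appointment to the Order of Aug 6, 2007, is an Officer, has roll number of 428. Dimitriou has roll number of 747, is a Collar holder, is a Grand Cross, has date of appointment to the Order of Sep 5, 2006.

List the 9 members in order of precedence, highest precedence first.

By date of appointment to the Order (earlier first): Reyes and Salazar (both Mar 1, 2002); then Drummond and Romero (both Jul 14, 2006); then Dimitriou (Sep 5, 2006); then Farouk, Petrov and Oyelaran (each Aug 6, 2007); then Horvat (May 23, 2011).
Reyes and Salazar are each Officer, so the next rule applies.
Reyes and Salazar both have roll number 164, so the next rule applies.
Reyes and Salazar are each not a Collar holder, so the next rule applies.
Among Reyes and Salazar, alphabetically by surname: Reyes before Salazar.
Drummond and Romero are each Commander, so the next rule applies.
Drummond and Romero both have roll number 855, so the next rule applies.
Drummond and Romero are each not a Collar holder, so the next rule applies.
Among Drummond and Romero, alphabetically by surname: Drummond before Romero.
Among Farouk, Petrov and Oyelaran, by grade within the Order: Farouk and Petrov (Officer) before Oyelaran (Member).
Farouk and Petrov both have roll number 428, so the next rule applies.
Farouk and Petrov are each not a Collar holder, so the next rule applies.
Among Farouk and Petrov, alphabetically by surname: Farouk before Petrov.
Full order: Reyes, Salazar, Drummond, Romero, Dimitriou, Farouk, Petrov, Oyelaran, Horvat.

Reyes, Salazar, Drummond, Romero, Dimitriou, Farouk, Petrov, Oyelaran, Horvat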